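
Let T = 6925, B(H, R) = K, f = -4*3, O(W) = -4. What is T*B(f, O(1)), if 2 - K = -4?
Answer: 41550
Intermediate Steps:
K = 6 (K = 2 - 1*(-4) = 2 + 4 = 6)
f = -12
B(H, R) = 6
T*B(f, O(1)) = 6925*6 = 41550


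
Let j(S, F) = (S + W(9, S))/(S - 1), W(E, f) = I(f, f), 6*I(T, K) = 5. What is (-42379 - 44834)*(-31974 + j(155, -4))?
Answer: 11153840843/4 ≈ 2.7885e+9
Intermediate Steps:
I(T, K) = ⅚ (I(T, K) = (⅙)*5 = ⅚)
W(E, f) = ⅚
j(S, F) = (⅚ + S)/(-1 + S) (j(S, F) = (S + ⅚)/(S - 1) = (⅚ + S)/(-1 + S))
(-42379 - 44834)*(-31974 + j(155, -4)) = (-42379 - 44834)*(-31974 + (⅚ + 155)/(-1 + 155)) = -87213*(-31974 + (935/6)/154) = -87213*(-31974 + (1/154)*(935/6)) = -87213*(-31974 + 85/84) = -87213*(-2685731/84) = 11153840843/4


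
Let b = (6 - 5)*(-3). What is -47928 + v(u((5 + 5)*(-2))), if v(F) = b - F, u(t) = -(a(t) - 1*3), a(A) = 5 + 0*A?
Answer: -47929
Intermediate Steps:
a(A) = 5 (a(A) = 5 + 0 = 5)
u(t) = -2 (u(t) = -(5 - 1*3) = -(5 - 3) = -1*2 = -2)
b = -3 (b = 1*(-3) = -3)
v(F) = -3 - F
-47928 + v(u((5 + 5)*(-2))) = -47928 + (-3 - 1*(-2)) = -47928 + (-3 + 2) = -47928 - 1 = -47929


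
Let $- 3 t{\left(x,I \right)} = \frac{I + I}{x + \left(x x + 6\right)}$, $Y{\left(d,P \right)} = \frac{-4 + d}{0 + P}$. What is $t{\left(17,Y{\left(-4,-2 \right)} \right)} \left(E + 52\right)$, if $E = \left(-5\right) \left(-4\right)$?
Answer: $- \frac{8}{13} \approx -0.61539$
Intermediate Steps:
$Y{\left(d,P \right)} = \frac{-4 + d}{P}$
$E = 20$
$t{\left(x,I \right)} = - \frac{2 I}{3 \left(6 + x + x^{2}\right)}$ ($t{\left(x,I \right)} = - \frac{\left(I + I\right) \frac{1}{x + \left(x x + 6\right)}}{3} = - \frac{2 I \frac{1}{x + \left(x^{2} + 6\right)}}{3} = - \frac{2 I \frac{1}{x + \left(6 + x^{2}\right)}}{3} = - \frac{2 I \frac{1}{6 + x + x^{2}}}{3} = - \frac{2 I}{3 \left(6 + x + x^{2}\right)}$)
$t{\left(17,Y{\left(-4,-2 \right)} \right)} \left(E + 52\right) = - \frac{2 \frac{-4 - 4}{-2}}{18 + 3 \cdot 17 + 3 \cdot 17^{2}} \left(20 + 52\right) = - \frac{2 \left(\left(- \frac{1}{2}\right) \left(-8\right)\right)}{18 + 51 + 3 \cdot 289} \cdot 72 = \left(-2\right) 4 \frac{1}{18 + 51 + 867} \cdot 72 = \left(-2\right) 4 \cdot \frac{1}{936} \cdot 72 = \left(- \frac{1}{117}\right) 72 = - \frac{8}{13}$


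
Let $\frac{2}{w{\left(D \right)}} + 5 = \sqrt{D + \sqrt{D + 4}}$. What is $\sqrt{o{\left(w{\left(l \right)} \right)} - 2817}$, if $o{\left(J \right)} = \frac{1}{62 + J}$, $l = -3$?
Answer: $\frac{\sqrt{2} \sqrt{\frac{867631 - 174653 i \sqrt{2}}{-154 + 31 i \sqrt{2}}}}{2} \approx 2.5982 \cdot 10^{-7} + 53.075 i$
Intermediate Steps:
$w{\left(D \right)} = \frac{2}{-5 + \sqrt{D + \sqrt{4 + D}}}$ ($w{\left(D \right)} = \frac{2}{-5 + \sqrt{D + \sqrt{D + 4}}} = \frac{2}{-5 + \sqrt{D + \sqrt{4 + D}}}$)
$\sqrt{o{\left(w{\left(l \right)} \right)} - 2817} = \sqrt{\frac{1}{62 + \frac{2}{-5 + \sqrt{-3 + \sqrt{4 - 3}}}} - 2817} = \sqrt{\frac{1}{62 + \frac{2}{-5 + \sqrt{-3 + \sqrt{1}}}} - 2817} = \sqrt{\frac{1}{62 + \frac{2}{-5 + \sqrt{-3 + 1}}} - 2817} = \sqrt{\frac{1}{62 + \frac{2}{-5 + \sqrt{-2}}} - 2817} = \sqrt{\frac{1}{62 + \frac{2}{-5 + i \sqrt{2}}} - 2817} = \sqrt{-2817 + \frac{1}{62 + \frac{2}{-5 + i \sqrt{2}}}}$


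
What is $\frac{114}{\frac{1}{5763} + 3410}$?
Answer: $\frac{656982}{19651831} \approx 0.033431$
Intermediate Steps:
$\frac{114}{\frac{1}{5763} + 3410} = \frac{114}{\frac{19651831}{5763}} = 114 \cdot \frac{5763}{19651831} = \frac{656982}{19651831}$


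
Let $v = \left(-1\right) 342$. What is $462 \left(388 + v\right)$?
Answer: $21252$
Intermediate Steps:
$v = -342$
$462 \left(388 + v\right) = 462 \left(388 - 342\right) = 462 \cdot 46 = 21252$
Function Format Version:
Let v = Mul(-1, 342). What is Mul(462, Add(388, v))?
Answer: 21252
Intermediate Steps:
v = -342
Mul(462, Add(388, v)) = Mul(462, Add(388, -342)) = Mul(462, 46) = 21252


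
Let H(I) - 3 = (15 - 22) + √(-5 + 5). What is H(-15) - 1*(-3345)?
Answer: 3341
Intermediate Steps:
H(I) = -4 (H(I) = 3 + ((15 - 22) + √(-5 + 5)) = 3 + (-7 + √0) = 3 + (-7 + 0) = 3 - 7 = -4)
H(-15) - 1*(-3345) = -4 - 1*(-3345) = -4 + 3345 = 3341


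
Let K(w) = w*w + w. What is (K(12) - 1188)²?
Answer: 1065024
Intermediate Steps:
K(w) = w + w² (K(w) = w² + w = w + w²)
(K(12) - 1188)² = (12*(1 + 12) - 1188)² = (12*13 - 1188)² = (156 - 1188)² = (-1032)² = 1065024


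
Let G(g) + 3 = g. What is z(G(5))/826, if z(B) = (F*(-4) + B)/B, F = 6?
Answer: -11/826 ≈ -0.013317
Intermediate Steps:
G(g) = -3 + g
z(B) = (-24 + B)/B (z(B) = (6*(-4) + B)/B = (-24 + B)/B)
z(G(5))/826 = ((-24 + (-3 + 5))/(-3 + 5))/826 = ((-24 + 2)/2)*(1/826) = ((½)*(-22))*(1/826) = -11*1/826 = -11/826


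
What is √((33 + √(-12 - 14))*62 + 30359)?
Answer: √(32405 + 62*I*√26) ≈ 180.02 + 0.8781*I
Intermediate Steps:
√((33 + √(-12 - 14))*62 + 30359) = √((33 + √(-26))*62 + 30359) = √((33 + I*√26)*62 + 30359) = √((2046 + 62*I*√26) + 30359) = √(32405 + 62*I*√26)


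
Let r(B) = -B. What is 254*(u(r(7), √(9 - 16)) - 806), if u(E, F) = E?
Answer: -206502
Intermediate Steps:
254*(u(r(7), √(9 - 16)) - 806) = 254*(-1*7 - 806) = 254*(-7 - 806) = 254*(-813) = -206502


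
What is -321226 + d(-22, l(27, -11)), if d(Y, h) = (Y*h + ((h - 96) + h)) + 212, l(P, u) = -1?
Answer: -321090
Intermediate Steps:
d(Y, h) = 116 + 2*h + Y*h (d(Y, h) = (Y*h + ((-96 + h) + h)) + 212 = (Y*h + (-96 + 2*h)) + 212 = (-96 + 2*h + Y*h) + 212 = 116 + 2*h + Y*h)
-321226 + d(-22, l(27, -11)) = -321226 + (116 + 2*(-1) - 22*(-1)) = -321226 + (116 - 2 + 22) = -321226 + 136 = -321090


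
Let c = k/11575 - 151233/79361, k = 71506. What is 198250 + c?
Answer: 182117083009441/918603575 ≈ 1.9825e+5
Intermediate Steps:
c = 3924265691/918603575 (c = 71506/11575 - 151233/79361 = 3924265691/918603575 ≈ 4.2720)
198250 + c = 198250 + 3924265691/918603575 = 182117083009441/918603575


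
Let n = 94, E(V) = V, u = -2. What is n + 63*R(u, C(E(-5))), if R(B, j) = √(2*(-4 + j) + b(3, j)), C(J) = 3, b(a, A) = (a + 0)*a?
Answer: 94 + 63*√7 ≈ 260.68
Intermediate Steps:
b(a, A) = a² (b(a, A) = a*a = a²)
R(B, j) = √(1 + 2*j) (R(B, j) = √(2*(-4 + j) + 3²) = √((-8 + 2*j) + 9) = √(1 + 2*j))
n + 63*R(u, C(E(-5))) = 94 + 63*√(1 + 2*3) = 94 + 63*√(1 + 6) = 94 + 63*√7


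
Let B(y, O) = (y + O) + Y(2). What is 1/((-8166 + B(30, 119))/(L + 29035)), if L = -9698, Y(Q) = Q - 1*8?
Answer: -19337/8023 ≈ -2.4102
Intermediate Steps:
Y(Q) = -8 + Q (Y(Q) = Q - 8 = -8 + Q)
B(y, O) = -6 + O + y (B(y, O) = (y + O) + (-8 + 2) = (O + y) - 6 = -6 + O + y)
1/((-8166 + B(30, 119))/(L + 29035)) = 1/((-8166 + (-6 + 119 + 30))/(-9698 + 29035)) = 1/((-8166 + 143)/19337) = 1/(-8023*1/19337) = 1/(-8023/19337) = -19337/8023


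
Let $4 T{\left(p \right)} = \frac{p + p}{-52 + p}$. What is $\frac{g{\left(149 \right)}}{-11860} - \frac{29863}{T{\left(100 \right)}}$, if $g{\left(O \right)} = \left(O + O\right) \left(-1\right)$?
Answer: $- \frac{850019687}{29650} \approx -28668.0$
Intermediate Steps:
$g{\left(O \right)} = - 2 O$ ($g{\left(O \right)} = 2 O \left(-1\right) = - 2 O$)
$T{\left(p \right)} = \frac{p}{2 \left(-52 + p\right)}$ ($T{\left(p \right)} = \frac{\left(p + p\right) \frac{1}{-52 + p}}{4} = \frac{2 p \frac{1}{-52 + p}}{4} = \frac{p}{2 \left(-52 + p\right)}$)
$\frac{g{\left(149 \right)}}{-11860} - \frac{29863}{T{\left(100 \right)}} = \frac{\left(-2\right) 149}{-11860} - \frac{29863}{\frac{1}{2} \cdot 100 \frac{1}{-52 + 100}} = \left(-298\right) \left(- \frac{1}{11860}\right) - \frac{29863}{\frac{1}{2} \cdot 100 \cdot \frac{1}{48}} = \frac{149}{5930} - \frac{29863}{\frac{1}{2} \cdot 100 \cdot \frac{1}{48}} = \frac{149}{5930} - \frac{29863}{\frac{25}{24}} = \frac{149}{5930} - \frac{716712}{25} = - \frac{850019687}{29650}$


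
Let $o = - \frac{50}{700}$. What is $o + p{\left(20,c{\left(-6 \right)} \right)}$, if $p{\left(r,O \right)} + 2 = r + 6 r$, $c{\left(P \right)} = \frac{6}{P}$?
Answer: $\frac{1931}{14} \approx 137.93$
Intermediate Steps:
$o = - \frac{1}{14}$ ($o = \left(-50\right) \frac{1}{700} = - \frac{1}{14} \approx -0.071429$)
$p{\left(r,O \right)} = -2 + 7 r$ ($p{\left(r,O \right)} = -2 + \left(r + 6 r\right) = -2 + 7 r$)
$o + p{\left(20,c{\left(-6 \right)} \right)} = - \frac{1}{14} + \left(-2 + 7 \cdot 20\right) = - \frac{1}{14} + \left(-2 + 140\right) = - \frac{1}{14} + 138 = \frac{1931}{14}$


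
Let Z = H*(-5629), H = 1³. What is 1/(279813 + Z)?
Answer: 1/274184 ≈ 3.6472e-6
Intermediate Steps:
H = 1
Z = -5629 (Z = 1*(-5629) = -5629)
1/(279813 + Z) = 1/(279813 - 5629) = 1/274184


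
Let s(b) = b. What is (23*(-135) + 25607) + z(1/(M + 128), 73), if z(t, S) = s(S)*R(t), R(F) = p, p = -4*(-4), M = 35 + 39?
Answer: 23670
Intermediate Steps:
M = 74
p = 16
R(F) = 16
z(t, S) = 16*S (z(t, S) = S*16 = 16*S)
(23*(-135) + 25607) + z(1/(M + 128), 73) = (23*(-135) + 25607) + 16*73 = (-3105 + 25607) + 1168 = 22502 + 1168 = 23670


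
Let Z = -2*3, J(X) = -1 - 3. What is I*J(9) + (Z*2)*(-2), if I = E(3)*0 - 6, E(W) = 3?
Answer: 48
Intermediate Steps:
J(X) = -4
I = -6 (I = 3*0 - 6 = 0 - 6 = -6)
Z = -6
I*J(9) + (Z*2)*(-2) = -6*(-4) - 6*2*(-2) = 24 - 12*(-2) = 24 + 24 = 48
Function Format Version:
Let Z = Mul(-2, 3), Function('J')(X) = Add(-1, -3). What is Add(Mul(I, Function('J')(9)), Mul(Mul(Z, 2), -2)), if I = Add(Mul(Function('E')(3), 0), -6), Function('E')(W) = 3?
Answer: 48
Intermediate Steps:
Function('J')(X) = -4
I = -6 (I = Add(Mul(3, 0), -6) = Add(0, -6) = -6)
Z = -6
Add(Mul(I, Function('J')(9)), Mul(Mul(Z, 2), -2)) = Add(Mul(-6, -4), Mul(Mul(-6, 2), -2)) = Add(24, Mul(-12, -2)) = Add(24, 24) = 48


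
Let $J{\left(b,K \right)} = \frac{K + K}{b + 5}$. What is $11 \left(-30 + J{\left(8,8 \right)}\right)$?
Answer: $- \frac{4114}{13} \approx -316.46$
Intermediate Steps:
$J{\left(b,K \right)} = \frac{2 K}{5 + b}$
$11 \left(-30 + J{\left(8,8 \right)}\right) = 11 \left(-30 + 2 \cdot 8 \frac{1}{5 + 8}\right) = 11 \left(-30 + 2 \cdot 8 \cdot \frac{1}{13}\right) = 11 \left(-30 + \frac{16}{13}\right) = 11 \left(- \frac{374}{13}\right) = - \frac{4114}{13}$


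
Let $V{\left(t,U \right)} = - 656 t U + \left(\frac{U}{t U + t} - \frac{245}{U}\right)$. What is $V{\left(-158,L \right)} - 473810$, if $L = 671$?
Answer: $\frac{4921114518152447}{71244096} \approx 6.9074 \cdot 10^{7}$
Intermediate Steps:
$V{\left(t,U \right)} = - \frac{245}{U} + \frac{U}{t + U t} - 656 U t$ ($V{\left(t,U \right)} = - 656 U t + \left(\frac{U}{U t + t} - \frac{245}{U}\right) = - 656 U t + \left(\frac{U}{t + U t} - \frac{245}{U}\right) = - 656 U t + \left(- \frac{245}{U} + \frac{U}{t + U t}\right) = - \frac{245}{U} + \frac{U}{t + U t} - 656 U t$)
$V{\left(-158,L \right)} - 473810 = \frac{671^{2} - -38710 - 656 \cdot 671^{2} \left(-158\right)^{2} - 656 \cdot 671^{3} \left(-158\right)^{2} - 164395 \left(-158\right)}{671 \left(-158\right) \left(1 + 671\right)} - 473810 = \frac{1}{671} \left(- \frac{1}{158}\right) \frac{1}{672} \left(450241 + 38710 - 295358096 \cdot 24964 - 198185282416 \cdot 24964 + 25974410\right) - 473810 = \frac{1}{671} \left(- \frac{1}{158}\right) \frac{1}{672} \left(450241 + 38710 - 7373319508544 - 4947497390233024 + 25974410\right) - 473810 = \frac{1}{671} \left(- \frac{1}{158}\right) \frac{1}{672} \left(-4954870683278207\right) - 473810 = \frac{4954870683278207}{71244096} - 473810 = \frac{4921114518152447}{71244096}$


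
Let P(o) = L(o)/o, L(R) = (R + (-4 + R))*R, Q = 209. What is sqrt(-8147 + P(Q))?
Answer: I*sqrt(7733) ≈ 87.938*I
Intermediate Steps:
L(R) = R*(-4 + 2*R) (L(R) = (-4 + 2*R)*R = R*(-4 + 2*R))
P(o) = -4 + 2*o (P(o) = (2*o*(-2 + o))/o = -4 + 2*o)
sqrt(-8147 + P(Q)) = sqrt(-8147 + (-4 + 2*209)) = sqrt(-8147 + (-4 + 418)) = sqrt(-8147 + 414) = sqrt(-7733) = I*sqrt(7733)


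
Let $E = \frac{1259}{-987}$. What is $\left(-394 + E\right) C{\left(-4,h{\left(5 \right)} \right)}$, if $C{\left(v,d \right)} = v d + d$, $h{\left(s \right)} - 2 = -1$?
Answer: $\frac{390137}{329} \approx 1185.8$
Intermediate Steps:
$h{\left(s \right)} = 1$ ($h{\left(s \right)} = 2 - 1 = 1$)
$C{\left(v,d \right)} = d + d v$ ($C{\left(v,d \right)} = d v + d = d + d v$)
$E = - \frac{1259}{987}$ ($E = 1259 \left(- \frac{1}{987}\right) = - \frac{1259}{987} \approx -1.2756$)
$\left(-394 + E\right) C{\left(-4,h{\left(5 \right)} \right)} = \left(-394 - \frac{1259}{987}\right) 1 \left(1 - 4\right) = - \frac{390137 \cdot 1 \left(-3\right)}{987} = \left(- \frac{390137}{987}\right) \left(-3\right) = \frac{390137}{329}$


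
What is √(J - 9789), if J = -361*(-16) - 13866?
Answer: I*√17879 ≈ 133.71*I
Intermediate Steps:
J = -8090 (J = 5776 - 13866 = -8090)
√(J - 9789) = √(-8090 - 9789) = √(-17879) = I*√17879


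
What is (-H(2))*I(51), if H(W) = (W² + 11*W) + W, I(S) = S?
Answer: -1428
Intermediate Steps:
H(W) = W² + 12*W
(-H(2))*I(51) = -2*(12 + 2)*51 = -2*14*51 = -1*28*51 = -28*51 = -1428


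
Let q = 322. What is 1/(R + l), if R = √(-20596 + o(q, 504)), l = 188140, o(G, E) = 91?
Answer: 37628/7079336021 - I*√20505/35396680105 ≈ 5.3152e-6 - 4.0455e-9*I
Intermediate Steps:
R = I*√20505 (R = √(-20596 + 91) = √(-20505) = I*√20505 ≈ 143.2*I)
1/(R + l) = 1/(I*√20505 + 188140) = 1/(188140 + I*√20505)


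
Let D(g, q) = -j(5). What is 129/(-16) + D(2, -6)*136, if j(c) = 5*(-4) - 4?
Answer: 52095/16 ≈ 3255.9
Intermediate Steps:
j(c) = -24 (j(c) = -20 - 4 = -24)
D(g, q) = 24 (D(g, q) = -1*(-24) = 24)
129/(-16) + D(2, -6)*136 = 129/(-16) + 24*136 = 129*(-1/16) + 3264 = -129/16 + 3264 = 52095/16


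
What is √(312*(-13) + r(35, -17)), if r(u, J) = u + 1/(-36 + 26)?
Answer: I*√402110/10 ≈ 63.412*I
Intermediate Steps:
r(u, J) = -⅒ + u (r(u, J) = u + 1/(-10) = u - ⅒ = -⅒ + u)
√(312*(-13) + r(35, -17)) = √(312*(-13) + (-⅒ + 35)) = √(-4056 + 349/10) = √(-40211/10) = I*√402110/10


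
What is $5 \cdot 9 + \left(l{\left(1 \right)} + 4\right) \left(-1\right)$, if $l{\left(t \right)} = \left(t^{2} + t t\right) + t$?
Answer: $38$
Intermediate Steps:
$l{\left(t \right)} = t + 2 t^{2}$ ($l{\left(t \right)} = \left(t^{2} + t^{2}\right) + t = 2 t^{2} + t = t + 2 t^{2}$)
$5 \cdot 9 + \left(l{\left(1 \right)} + 4\right) \left(-1\right) = 5 \cdot 9 + \left(1 \left(1 + 2 \cdot 1\right) + 4\right) \left(-1\right) = 45 + \left(1 \left(1 + 2\right) + 4\right) \left(-1\right) = 45 + \left(1 \cdot 3 + 4\right) \left(-1\right) = 45 + \left(3 + 4\right) \left(-1\right) = 45 + 7 \left(-1\right) = 45 - 7 = 38$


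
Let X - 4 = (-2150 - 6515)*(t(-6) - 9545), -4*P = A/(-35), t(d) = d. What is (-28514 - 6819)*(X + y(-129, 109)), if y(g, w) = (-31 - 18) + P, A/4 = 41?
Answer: -102344790156003/35 ≈ -2.9241e+12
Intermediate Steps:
A = 164 (A = 4*41 = 164)
P = 41/35 (P = -41/(-35) = -41*(-1)/35 = -¼*(-164/35) = 41/35 ≈ 1.1714)
X = 82759419 (X = 4 + (-2150 - 6515)*(-6 - 9545) = 4 - 8665*(-9551) = 4 + 82759415 = 82759419)
y(g, w) = -1674/35 (y(g, w) = (-31 - 18) + 41/35 = -49 + 41/35 = -1674/35)
(-28514 - 6819)*(X + y(-129, 109)) = (-28514 - 6819)*(82759419 - 1674/35) = -35333*2896577991/35 = -102344790156003/35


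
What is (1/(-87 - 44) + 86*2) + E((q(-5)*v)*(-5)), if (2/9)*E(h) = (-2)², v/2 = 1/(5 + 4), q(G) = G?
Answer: 24889/131 ≈ 189.99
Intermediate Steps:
v = 2/9 (v = 2/(5 + 4) = 2/9 ≈ 0.22222)
E(h) = 18 (E(h) = (9/2)*(-2)² = (9/2)*4 = 18)
(1/(-87 - 44) + 86*2) + E((q(-5)*v)*(-5)) = (1/(-87 - 44) + 86*2) + 18 = (1/(-131) + 172) + 18 = (-1/131 + 172) + 18 = 22531/131 + 18 = 24889/131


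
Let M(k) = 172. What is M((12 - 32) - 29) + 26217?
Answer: 26389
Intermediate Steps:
M((12 - 32) - 29) + 26217 = 172 + 26217 = 26389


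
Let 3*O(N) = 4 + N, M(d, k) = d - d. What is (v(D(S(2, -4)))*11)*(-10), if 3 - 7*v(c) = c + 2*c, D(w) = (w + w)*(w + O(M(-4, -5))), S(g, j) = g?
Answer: 4070/7 ≈ 581.43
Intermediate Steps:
M(d, k) = 0
O(N) = 4/3 + N/3 (O(N) = (4 + N)/3 = 4/3 + N/3)
D(w) = 2*w*(4/3 + w) (D(w) = (w + w)*(w + (4/3 + (⅓)*0)) = (2*w)*(w + (4/3 + 0)) = (2*w)*(w + 4/3) = (2*w)*(4/3 + w) = 2*w*(4/3 + w))
v(c) = 3/7 - 3*c/7 (v(c) = 3/7 - (c + 2*c)/7 = 3/7 - 3*c/7)
(v(D(S(2, -4)))*11)*(-10) = ((3/7 - 2*2*(4 + 3*2)/7)*11)*(-10) = ((3/7 - 2*2*(4 + 6)/7)*11)*(-10) = ((3/7 - 2*2*10/7)*11)*(-10) = ((3/7 - 3/7*40/3)*11)*(-10) = ((3/7 - 40/7)*11)*(-10) = -37/7*11*(-10) = -407/7*(-10) = 4070/7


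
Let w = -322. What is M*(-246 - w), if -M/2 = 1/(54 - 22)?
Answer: -19/4 ≈ -4.7500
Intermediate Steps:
M = -1/16 (M = -2/(54 - 22) = -2/32 = -2*1/32 = -1/16 ≈ -0.062500)
M*(-246 - w) = -(-246 - 1*(-322))/16 = -(-246 + 322)/16 = -1/16*76 = -19/4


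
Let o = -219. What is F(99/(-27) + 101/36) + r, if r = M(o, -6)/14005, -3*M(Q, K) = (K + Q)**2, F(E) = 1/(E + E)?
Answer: -155043/86831 ≈ -1.7856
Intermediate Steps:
F(E) = 1/(2*E)
M(Q, K) = -(K + Q)**2/3
r = -3375/2801 (r = -(-6 - 219)**2/3/14005 = -1/3*(-225)**2*(1/14005) = -1/3*50625*(1/14005) = -16875*1/14005 = -3375/2801 ≈ -1.2049)
F(99/(-27) + 101/36) + r = 1/(2*(99/(-27) + 101/36)) - 3375/2801 = 1/(2*(99*(-1/27) + 101*(1/36))) - 3375/2801 = 1/(2*(-11/3 + 101/36)) - 3375/2801 = 1/(2*(-31/36)) - 3375/2801 = (1/2)*(-36/31) - 3375/2801 = -18/31 - 3375/2801 = -155043/86831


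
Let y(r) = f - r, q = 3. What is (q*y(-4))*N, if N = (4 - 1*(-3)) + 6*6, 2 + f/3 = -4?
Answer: -1806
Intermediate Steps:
f = -18 (f = -6 + 3*(-4) = -6 - 12 = -18)
y(r) = -18 - r
N = 43 (N = (4 + 3) + 36 = 7 + 36 = 43)
(q*y(-4))*N = (3*(-18 - 1*(-4)))*43 = (3*(-18 + 4))*43 = (3*(-14))*43 = -42*43 = -1806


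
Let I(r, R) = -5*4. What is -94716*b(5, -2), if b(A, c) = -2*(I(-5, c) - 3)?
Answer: -4356936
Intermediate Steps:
I(r, R) = -20
b(A, c) = 46 (b(A, c) = -2*(-20 - 3) = -2*(-23) = 46)
-94716*b(5, -2) = -94716*46 = -4356936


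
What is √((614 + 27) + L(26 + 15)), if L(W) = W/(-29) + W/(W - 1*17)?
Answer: 7*√1584966/348 ≈ 25.324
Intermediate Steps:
L(W) = -W/29 + W/(-17 + W) (L(W) = W*(-1/29) + W/(W - 17) = -W/29 + W/(-17 + W))
√((614 + 27) + L(26 + 15)) = √((614 + 27) + (26 + 15)*(46 - (26 + 15))/(29*(-17 + (26 + 15)))) = √(641 + (1/29)*41*(46 - 1*41)/(-17 + 41)) = √(641 + (1/29)*41*(46 - 41)/24) = √(641 + (1/29)*41*(1/24)*5) = √(641 + 205/696) = √(446341/696) = 7*√1584966/348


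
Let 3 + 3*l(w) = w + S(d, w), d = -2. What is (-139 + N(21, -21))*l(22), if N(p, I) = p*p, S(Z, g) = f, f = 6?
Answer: 7550/3 ≈ 2516.7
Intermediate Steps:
S(Z, g) = 6
N(p, I) = p**2
l(w) = 1 + w/3 (l(w) = -1 + (w + 6)/3 = -1 + (6 + w)/3 = -1 + (2 + w/3) = 1 + w/3)
(-139 + N(21, -21))*l(22) = (-139 + 21**2)*(1 + (1/3)*22) = (-139 + 441)*(1 + 22/3) = 302*(25/3) = 7550/3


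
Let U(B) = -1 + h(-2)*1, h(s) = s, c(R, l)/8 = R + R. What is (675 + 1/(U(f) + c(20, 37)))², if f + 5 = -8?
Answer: 45785728576/100489 ≈ 4.5563e+5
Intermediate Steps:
c(R, l) = 16*R (c(R, l) = 8*(R + R) = 8*(2*R) = 16*R)
f = -13 (f = -5 - 8 = -13)
U(B) = -3 (U(B) = -1 - 2*1 = -1 - 2 = -3)
(675 + 1/(U(f) + c(20, 37)))² = (675 + 1/(-3 + 16*20))² = (675 + 1/(-3 + 320))² = (675 + 1/317)² = (213976/317)² = 45785728576/100489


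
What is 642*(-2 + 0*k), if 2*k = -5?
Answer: -1284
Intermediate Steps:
k = -5/2 (k = (½)*(-5) = -5/2 ≈ -2.5000)
642*(-2 + 0*k) = 642*(-2 + 0*(-5/2)) = 642*(-2 + 0) = 642*(-2) = -1284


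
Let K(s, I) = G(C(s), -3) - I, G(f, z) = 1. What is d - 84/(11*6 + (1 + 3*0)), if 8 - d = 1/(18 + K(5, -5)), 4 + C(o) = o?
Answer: 10781/1608 ≈ 6.7046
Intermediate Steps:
C(o) = -4 + o
K(s, I) = 1 - I
d = 191/24 (d = 8 - 1/(18 + (1 - 1*(-5))) = 8 - 1/(18 + (1 + 5)) = 8 - 1/(18 + 6) = 8 - 1/24 = 191/24 ≈ 7.9583)
d - 84/(11*6 + (1 + 3*0)) = 191/24 - 84/(11*6 + (1 + 3*0)) = 191/24 - 84/(66 + (1 + 0)) = 191/24 - 84/(66 + 1) = 191/24 - 84/67 = 10781/1608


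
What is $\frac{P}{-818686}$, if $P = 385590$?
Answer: $- \frac{192795}{409343} \approx -0.47099$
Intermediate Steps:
$\frac{P}{-818686} = \frac{385590}{-818686} = 385590 \left(- \frac{1}{818686}\right) = - \frac{192795}{409343}$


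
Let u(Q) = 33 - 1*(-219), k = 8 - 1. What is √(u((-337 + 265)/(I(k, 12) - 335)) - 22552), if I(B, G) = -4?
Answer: 10*I*√223 ≈ 149.33*I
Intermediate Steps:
k = 7
u(Q) = 252 (u(Q) = 33 + 219 = 252)
√(u((-337 + 265)/(I(k, 12) - 335)) - 22552) = √(252 - 22552) = √(-22300) = 10*I*√223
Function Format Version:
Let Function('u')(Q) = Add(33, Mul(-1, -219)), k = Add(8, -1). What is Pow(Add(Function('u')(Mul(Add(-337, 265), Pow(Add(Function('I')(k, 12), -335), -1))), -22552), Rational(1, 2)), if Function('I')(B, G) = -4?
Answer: Mul(10, I, Pow(223, Rational(1, 2))) ≈ Mul(149.33, I)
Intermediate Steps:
k = 7
Function('u')(Q) = 252 (Function('u')(Q) = Add(33, 219) = 252)
Pow(Add(Function('u')(Mul(Add(-337, 265), Pow(Add(Function('I')(k, 12), -335), -1))), -22552), Rational(1, 2)) = Pow(Add(252, -22552), Rational(1, 2)) = Pow(-22300, Rational(1, 2)) = Mul(10, I, Pow(223, Rational(1, 2)))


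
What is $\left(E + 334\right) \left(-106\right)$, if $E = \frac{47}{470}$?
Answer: $- \frac{177073}{5} \approx -35415.0$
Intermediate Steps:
$E = \frac{1}{10}$ ($E = 47 \cdot \frac{1}{470} = \frac{1}{10} \approx 0.1$)
$\left(E + 334\right) \left(-106\right) = \left(\frac{1}{10} + 334\right) \left(-106\right) = \frac{3341}{10} \left(-106\right) = - \frac{177073}{5}$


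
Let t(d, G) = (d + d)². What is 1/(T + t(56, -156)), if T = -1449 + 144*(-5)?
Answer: 1/10375 ≈ 9.6386e-5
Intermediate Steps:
T = -2169 (T = -1449 - 720 = -2169)
t(d, G) = 4*d² (t(d, G) = (2*d)² = 4*d²)
1/(T + t(56, -156)) = 1/(-2169 + 4*56²) = 1/(-2169 + 4*3136) = 1/(-2169 + 12544) = 1/10375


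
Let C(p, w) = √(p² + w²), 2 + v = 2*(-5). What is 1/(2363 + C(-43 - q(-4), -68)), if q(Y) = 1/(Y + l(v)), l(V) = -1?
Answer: 59075/139432829 - 10*√40349/139432829 ≈ 0.00040927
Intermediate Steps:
v = -12 (v = -2 + 2*(-5) = -2 - 10 = -12)
q(Y) = 1/(-1 + Y) (q(Y) = 1/(Y - 1) = 1/(-1 + Y))
1/(2363 + C(-43 - q(-4), -68)) = 1/(2363 + √((-43 - 1/(-1 - 4))² + (-68)²)) = 1/(2363 + √((-43 - 1/(-5))² + 4624)) = 1/(2363 + √((-43 - 1*(-⅕))² + 4624)) = 1/(2363 + √((-43 + ⅕)² + 4624)) = 1/(2363 + √((-214/5)² + 4624)) = 1/(2363 + √(45796/25 + 4624)) = 1/(2363 + √(161396/25)) = 1/(2363 + 2*√40349/5)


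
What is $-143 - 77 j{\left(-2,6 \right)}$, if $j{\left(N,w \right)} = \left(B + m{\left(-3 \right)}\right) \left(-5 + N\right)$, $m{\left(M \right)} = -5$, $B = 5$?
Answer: $-143$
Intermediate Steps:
$j{\left(N,w \right)} = 0$ ($j{\left(N,w \right)} = \left(5 - 5\right) \left(-5 + N\right) = 0 \left(-5 + N\right) = 0$)
$-143 - 77 j{\left(-2,6 \right)} = -143 - 0 = -143 + 0 = -143$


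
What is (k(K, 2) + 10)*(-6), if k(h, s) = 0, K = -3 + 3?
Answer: -60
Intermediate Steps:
K = 0
(k(K, 2) + 10)*(-6) = (0 + 10)*(-6) = 10*(-6) = -60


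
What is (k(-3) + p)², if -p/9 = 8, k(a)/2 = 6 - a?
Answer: 2916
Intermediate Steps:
k(a) = 12 - 2*a (k(a) = 2*(6 - a) = 12 - 2*a)
p = -72 (p = -9*8 = -72)
(k(-3) + p)² = ((12 - 2*(-3)) - 72)² = ((12 + 6) - 72)² = (18 - 72)² = (-54)² = 2916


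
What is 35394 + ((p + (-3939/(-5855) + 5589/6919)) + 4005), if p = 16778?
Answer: 2275832099401/40510745 ≈ 56179.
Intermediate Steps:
35394 + ((p + (-3939/(-5855) + 5589/6919)) + 4005) = 35394 + ((16778 + (-3939/(-5855) + 5589/6919)) + 4005) = 35394 + ((16778 + (-3939*(-1/5855) + 5589*(1/6919))) + 4005) = 35394 + ((16778 + (3939/5855 + 5589/6919)) + 4005) = 35394 + ((16778 + 59977536/40510745) + 4005) = 35394 + (679749257146/40510745 + 4005) = 35394 + 841994790871/40510745 = 2275832099401/40510745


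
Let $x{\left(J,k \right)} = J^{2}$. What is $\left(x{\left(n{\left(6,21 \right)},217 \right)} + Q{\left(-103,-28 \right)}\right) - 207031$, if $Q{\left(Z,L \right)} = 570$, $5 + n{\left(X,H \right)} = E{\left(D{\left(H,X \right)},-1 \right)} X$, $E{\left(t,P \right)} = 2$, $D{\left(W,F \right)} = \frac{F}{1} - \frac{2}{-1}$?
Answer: $-206412$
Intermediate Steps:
$D{\left(W,F \right)} = 2 + F$ ($D{\left(W,F \right)} = F 1 - -2 = F + 2 = 2 + F$)
$n{\left(X,H \right)} = -5 + 2 X$
$\left(x{\left(n{\left(6,21 \right)},217 \right)} + Q{\left(-103,-28 \right)}\right) - 207031 = \left(\left(-5 + 2 \cdot 6\right)^{2} + 570\right) - 207031 = \left(\left(-5 + 12\right)^{2} + 570\right) - 207031 = \left(7^{2} + 570\right) - 207031 = \left(49 + 570\right) - 207031 = 619 - 207031 = -206412$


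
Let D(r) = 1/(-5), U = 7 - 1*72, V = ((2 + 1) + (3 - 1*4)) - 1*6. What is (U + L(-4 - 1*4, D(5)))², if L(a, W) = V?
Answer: 4761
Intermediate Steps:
V = -4 (V = (3 + (3 - 4)) - 6 = (3 - 1) - 6 = 2 - 6 = -4)
U = -65 (U = 7 - 72 = -65)
D(r) = -⅕
L(a, W) = -4
(U + L(-4 - 1*4, D(5)))² = (-65 - 4)² = (-69)² = 4761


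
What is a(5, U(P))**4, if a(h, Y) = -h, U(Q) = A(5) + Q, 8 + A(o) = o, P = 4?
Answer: 625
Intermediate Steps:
A(o) = -8 + o
U(Q) = -3 + Q (U(Q) = (-8 + 5) + Q = -3 + Q)
a(5, U(P))**4 = (-1*5)**4 = (-5)**4 = 625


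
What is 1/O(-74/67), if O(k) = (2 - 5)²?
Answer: ⅑ ≈ 0.11111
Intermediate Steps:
O(k) = 9 (O(k) = (-3)² = 9)
1/O(-74/67) = 1/9 = ⅑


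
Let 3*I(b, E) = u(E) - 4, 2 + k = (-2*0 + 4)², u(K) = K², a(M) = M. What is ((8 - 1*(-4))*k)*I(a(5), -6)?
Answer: 1792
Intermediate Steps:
k = 14 (k = -2 + (-2*0 + 4)² = -2 + (0 + 4)² = -2 + 4² = -2 + 16 = 14)
I(b, E) = -4/3 + E²/3 (I(b, E) = (E² - 4)/3 = (-4 + E²)/3 = -4/3 + E²/3)
((8 - 1*(-4))*k)*I(a(5), -6) = ((8 - 1*(-4))*14)*(-4/3 + (⅓)*(-6)²) = ((8 + 4)*14)*(-4/3 + (⅓)*36) = (12*14)*(-4/3 + 12) = 168*(32/3) = 1792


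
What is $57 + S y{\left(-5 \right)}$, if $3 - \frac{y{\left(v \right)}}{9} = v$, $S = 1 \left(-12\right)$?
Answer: $-807$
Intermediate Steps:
$S = -12$
$y{\left(v \right)} = 27 - 9 v$
$57 + S y{\left(-5 \right)} = 57 - 12 \left(27 - -45\right) = 57 - 12 \left(27 + 45\right) = 57 - 864 = -807$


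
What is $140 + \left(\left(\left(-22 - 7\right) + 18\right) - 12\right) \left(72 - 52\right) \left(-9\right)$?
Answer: $4280$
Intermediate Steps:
$140 + \left(\left(\left(-22 - 7\right) + 18\right) - 12\right) \left(72 - 52\right) \left(-9\right) = 140 + \left(\left(-29 + 18\right) - 12\right) 20 \left(-9\right) = 140 + \left(-11 - 12\right) 20 \left(-9\right) = 140 + \left(-23\right) 20 \left(-9\right) = 140 - -4140 = 140 + 4140 = 4280$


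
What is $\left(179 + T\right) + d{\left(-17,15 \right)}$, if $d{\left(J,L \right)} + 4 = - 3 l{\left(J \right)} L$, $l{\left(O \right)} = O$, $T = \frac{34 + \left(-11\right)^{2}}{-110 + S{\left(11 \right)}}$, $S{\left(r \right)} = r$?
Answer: $\frac{92905}{99} \approx 938.43$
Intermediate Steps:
$T = - \frac{155}{99}$ ($T = \frac{34 + \left(-11\right)^{2}}{-110 + 11} = \frac{34 + 121}{-99} = 155 \left(- \frac{1}{99}\right) = - \frac{155}{99} \approx -1.5657$)
$d{\left(J,L \right)} = -4 - 3 J L$ ($d{\left(J,L \right)} = -4 + - 3 J L = -4 - 3 J L$)
$\left(179 + T\right) + d{\left(-17,15 \right)} = \left(179 - \frac{155}{99}\right) - \left(4 - 765\right) = \frac{17566}{99} + \left(-4 + 765\right) = \frac{17566}{99} + 761 = \frac{92905}{99}$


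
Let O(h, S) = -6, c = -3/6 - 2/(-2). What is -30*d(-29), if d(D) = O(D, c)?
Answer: 180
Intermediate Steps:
c = ½ (c = -3*⅙ - 2*(-½) = -½ + 1 = ½ ≈ 0.50000)
d(D) = -6
-30*d(-29) = -30*(-6) = 180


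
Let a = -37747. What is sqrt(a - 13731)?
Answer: I*sqrt(51478) ≈ 226.89*I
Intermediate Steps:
sqrt(a - 13731) = sqrt(-37747 - 13731) = sqrt(-51478) = I*sqrt(51478)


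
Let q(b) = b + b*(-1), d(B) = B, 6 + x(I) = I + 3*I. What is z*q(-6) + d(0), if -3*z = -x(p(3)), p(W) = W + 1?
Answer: 0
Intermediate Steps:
p(W) = 1 + W
x(I) = -6 + 4*I (x(I) = -6 + (I + 3*I) = -6 + 4*I)
q(b) = 0 (q(b) = b - b = 0)
z = 10/3 (z = -(-1)*(-6 + 4*(1 + 3))/3 = -(-1)*(-6 + 4*4)/3 = -(-1)*(-6 + 16)/3 = -(-1)*10/3 = -⅓*(-10) = 10/3 ≈ 3.3333)
z*q(-6) + d(0) = (10/3)*0 + 0 = 0 + 0 = 0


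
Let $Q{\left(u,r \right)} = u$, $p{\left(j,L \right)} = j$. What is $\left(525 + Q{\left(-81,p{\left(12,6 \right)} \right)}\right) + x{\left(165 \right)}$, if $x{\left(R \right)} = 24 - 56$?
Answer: $412$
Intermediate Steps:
$x{\left(R \right)} = -32$ ($x{\left(R \right)} = 24 - 56 = -32$)
$\left(525 + Q{\left(-81,p{\left(12,6 \right)} \right)}\right) + x{\left(165 \right)} = \left(525 - 81\right) - 32 = 444 - 32 = 412$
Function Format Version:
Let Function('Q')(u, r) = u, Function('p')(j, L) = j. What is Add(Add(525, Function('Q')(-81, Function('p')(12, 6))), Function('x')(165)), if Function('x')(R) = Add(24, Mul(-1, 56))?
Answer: 412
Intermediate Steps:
Function('x')(R) = -32 (Function('x')(R) = Add(24, -56) = -32)
Add(Add(525, Function('Q')(-81, Function('p')(12, 6))), Function('x')(165)) = Add(Add(525, -81), -32) = Add(444, -32) = 412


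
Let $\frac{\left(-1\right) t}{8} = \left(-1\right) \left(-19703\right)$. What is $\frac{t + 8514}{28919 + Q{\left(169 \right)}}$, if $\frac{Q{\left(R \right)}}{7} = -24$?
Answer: $- \frac{149110}{28751} \approx -5.1863$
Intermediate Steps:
$Q{\left(R \right)} = -168$ ($Q{\left(R \right)} = 7 \left(-24\right) = -168$)
$t = -157624$ ($t = - 8 \left(\left(-1\right) \left(-19703\right)\right) = \left(-8\right) 19703 = -157624$)
$\frac{t + 8514}{28919 + Q{\left(169 \right)}} = \frac{-157624 + 8514}{28919 - 168} = - \frac{149110}{28751}$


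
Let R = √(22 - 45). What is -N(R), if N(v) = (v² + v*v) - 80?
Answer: 126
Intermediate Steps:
R = I*√23 (R = √(-23) = I*√23 ≈ 4.7958*I)
N(v) = -80 + 2*v² (N(v) = (v² + v²) - 80 = 2*v² - 80 = -80 + 2*v²)
-N(R) = -(-80 + 2*(I*√23)²) = -(-80 + 2*(-23)) = -(-80 - 46) = -1*(-126) = 126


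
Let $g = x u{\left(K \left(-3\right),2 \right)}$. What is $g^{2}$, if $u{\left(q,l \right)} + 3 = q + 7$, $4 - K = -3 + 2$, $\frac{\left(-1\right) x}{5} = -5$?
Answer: $75625$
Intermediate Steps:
$x = 25$ ($x = \left(-5\right) \left(-5\right) = 25$)
$K = 5$ ($K = 4 - \left(-3 + 2\right) = 4 - -1 = 4 + 1 = 5$)
$u{\left(q,l \right)} = 4 + q$ ($u{\left(q,l \right)} = -3 + \left(q + 7\right) = -3 + \left(7 + q\right) = 4 + q$)
$g = -275$ ($g = 25 \left(4 + 5 \left(-3\right)\right) = 25 \left(4 - 15\right) = 25 \left(-11\right) = -275$)
$g^{2} = \left(-275\right)^{2} = 75625$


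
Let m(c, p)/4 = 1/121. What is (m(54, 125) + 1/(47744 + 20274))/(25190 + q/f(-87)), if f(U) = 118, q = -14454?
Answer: 16059387/12172293348974 ≈ 1.3193e-6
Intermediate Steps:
m(c, p) = 4/121
(m(54, 125) + 1/(47744 + 20274))/(25190 + q/f(-87)) = (4/121 + 1/(47744 + 20274))/(25190 - 14454/118) = (4/121 + 1/68018)/(25190 - 14454*1/118) = (4/121 + 1/68018)/(25190 - 7227/59) = 272193/(8230178*(1478983/59)) = (272193/8230178)*(59/1478983) = 16059387/12172293348974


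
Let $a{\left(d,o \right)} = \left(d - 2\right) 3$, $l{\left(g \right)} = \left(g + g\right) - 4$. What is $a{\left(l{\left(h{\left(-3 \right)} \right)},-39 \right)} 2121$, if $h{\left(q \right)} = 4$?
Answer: $12726$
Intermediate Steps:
$l{\left(g \right)} = -4 + 2 g$ ($l{\left(g \right)} = 2 g - 4 = -4 + 2 g$)
$a{\left(d,o \right)} = -6 + 3 d$ ($a{\left(d,o \right)} = \left(-2 + d\right) 3 = -6 + 3 d$)
$a{\left(l{\left(h{\left(-3 \right)} \right)},-39 \right)} 2121 = \left(-6 + 3 \left(-4 + 2 \cdot 4\right)\right) 2121 = \left(-6 + 3 \left(-4 + 8\right)\right) 2121 = \left(-6 + 3 \cdot 4\right) 2121 = \left(-6 + 12\right) 2121 = 6 \cdot 2121 = 12726$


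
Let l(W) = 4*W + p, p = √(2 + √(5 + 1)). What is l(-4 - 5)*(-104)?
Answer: 3744 - 104*√(2 + √6) ≈ 3524.6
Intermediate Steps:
p = √(2 + √6) ≈ 2.1094
l(W) = √(2 + √6) + 4*W (l(W) = 4*W + √(2 + √6) = √(2 + √6) + 4*W)
l(-4 - 5)*(-104) = (√(2 + √6) + 4*(-4 - 5))*(-104) = (√(2 + √6) + 4*(-9))*(-104) = (√(2 + √6) - 36)*(-104) = (-36 + √(2 + √6))*(-104) = 3744 - 104*√(2 + √6)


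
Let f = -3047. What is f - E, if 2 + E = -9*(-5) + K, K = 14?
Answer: -3104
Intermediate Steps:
E = 57 (E = -2 + (-9*(-5) + 14) = -2 + (45 + 14) = -2 + 59 = 57)
f - E = -3047 - 1*57 = -3047 - 57 = -3104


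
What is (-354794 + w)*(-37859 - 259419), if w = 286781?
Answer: 20218768614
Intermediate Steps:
(-354794 + w)*(-37859 - 259419) = (-354794 + 286781)*(-37859 - 259419) = -68013*(-297278) = 20218768614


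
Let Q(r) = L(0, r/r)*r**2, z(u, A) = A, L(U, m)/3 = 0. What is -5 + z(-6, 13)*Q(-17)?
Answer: -5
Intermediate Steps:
L(U, m) = 0 (L(U, m) = 3*0 = 0)
Q(r) = 0 (Q(r) = 0*r**2 = 0)
-5 + z(-6, 13)*Q(-17) = -5 + 13*0 = -5 + 0 = -5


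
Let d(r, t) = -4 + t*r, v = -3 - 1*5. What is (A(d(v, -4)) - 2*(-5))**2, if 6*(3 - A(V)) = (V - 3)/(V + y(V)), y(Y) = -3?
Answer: 5929/36 ≈ 164.69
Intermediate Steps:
v = -8 (v = -3 - 5 = -8)
d(r, t) = -4 + r*t
A(V) = 17/6 (A(V) = 3 - (V - 3)/(6*(V - 3)) = 3 - (-3 + V)/(6*(-3 + V)) = 3 - 1/6*1 = 3 - 1/6 = 17/6)
(A(d(v, -4)) - 2*(-5))**2 = (17/6 - 2*(-5))**2 = (17/6 + 10)**2 = (77/6)**2 = 5929/36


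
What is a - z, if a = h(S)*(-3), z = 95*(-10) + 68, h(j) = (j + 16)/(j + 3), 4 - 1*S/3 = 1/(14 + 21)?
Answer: 152491/174 ≈ 876.38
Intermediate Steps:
S = 417/35 (S = 12 - 3/(14 + 21) = 12 - 3/35 = 417/35 ≈ 11.914)
h(j) = (16 + j)/(3 + j)
z = -882 (z = -950 + 68 = -882)
a = -977/174 (a = ((16 + 417/35)/(3 + 417/35))*(-3) = ((977/35)/(522/35))*(-3) = ((35/522)*(977/35))*(-3) = (977/522)*(-3) = -977/174 ≈ -5.6149)
a - z = -977/174 - 1*(-882) = -977/174 + 882 = 152491/174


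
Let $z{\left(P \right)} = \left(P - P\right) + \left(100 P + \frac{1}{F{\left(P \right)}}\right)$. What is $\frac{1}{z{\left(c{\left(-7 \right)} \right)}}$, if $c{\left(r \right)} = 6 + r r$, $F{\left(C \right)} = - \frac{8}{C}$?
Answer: $\frac{8}{43945} \approx 0.00018205$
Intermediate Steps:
$c{\left(r \right)} = 6 + r^{2}$
$z{\left(P \right)} = \frac{799 P}{8}$ ($z{\left(P \right)} = \left(P - P\right) + \left(100 P + \frac{1}{\left(-8\right) \frac{1}{P}}\right) = 0 + \left(100 P - \frac{P}{8}\right) = 0 + \frac{799 P}{8} = \frac{799 P}{8}$)
$\frac{1}{z{\left(c{\left(-7 \right)} \right)}} = \frac{1}{\frac{799}{8} \left(6 + \left(-7\right)^{2}\right)} = \frac{1}{\frac{799}{8} \left(6 + 49\right)} = \frac{1}{\frac{799}{8} \cdot 55} = \frac{1}{\frac{43945}{8}} = \frac{8}{43945}$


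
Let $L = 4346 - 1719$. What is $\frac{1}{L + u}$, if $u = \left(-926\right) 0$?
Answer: $\frac{1}{2627} \approx 0.00038066$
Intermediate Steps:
$L = 2627$ ($L = 4346 - 1719 = 2627$)
$u = 0$
$\frac{1}{L + u} = \frac{1}{2627 + 0} = \frac{1}{2627}$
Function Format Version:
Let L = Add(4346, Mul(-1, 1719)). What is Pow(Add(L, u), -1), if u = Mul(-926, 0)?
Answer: Rational(1, 2627) ≈ 0.00038066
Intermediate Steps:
L = 2627 (L = Add(4346, -1719) = 2627)
u = 0
Pow(Add(L, u), -1) = Pow(Add(2627, 0), -1) = Pow(2627, -1) = Rational(1, 2627)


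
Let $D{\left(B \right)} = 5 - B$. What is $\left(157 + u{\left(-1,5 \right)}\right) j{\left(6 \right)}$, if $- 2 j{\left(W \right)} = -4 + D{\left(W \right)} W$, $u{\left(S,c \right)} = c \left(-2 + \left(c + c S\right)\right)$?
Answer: $735$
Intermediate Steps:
$u{\left(S,c \right)} = c \left(-2 + c + S c\right)$ ($u{\left(S,c \right)} = c \left(-2 + \left(c + S c\right)\right) = c \left(-2 + c + S c\right)$)
$j{\left(W \right)} = 2 - \frac{W \left(5 - W\right)}{2}$ ($j{\left(W \right)} = - \frac{-4 + \left(5 - W\right) W}{2} = - \frac{-4 + W \left(5 - W\right)}{2} = 2 - \frac{W \left(5 - W\right)}{2}$)
$\left(157 + u{\left(-1,5 \right)}\right) j{\left(6 \right)} = \left(157 + 5 \left(-2 + 5 - 5\right)\right) \left(2 + \frac{1}{2} \cdot 6 \left(-5 + 6\right)\right) = \left(157 + 5 \left(-2 + 5 - 5\right)\right) \left(2 + \frac{1}{2} \cdot 6 \cdot 1\right) = \left(157 + 5 \left(-2\right)\right) \left(2 + 3\right) = \left(157 - 10\right) 5 = 147 \cdot 5 = 735$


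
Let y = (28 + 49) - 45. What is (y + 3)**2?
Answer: 1225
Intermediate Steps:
y = 32 (y = 77 - 45 = 32)
(y + 3)**2 = (32 + 3)**2 = 35**2 = 1225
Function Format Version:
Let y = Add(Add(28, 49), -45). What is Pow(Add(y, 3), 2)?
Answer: 1225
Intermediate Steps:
y = 32 (y = Add(77, -45) = 32)
Pow(Add(y, 3), 2) = Pow(Add(32, 3), 2) = Pow(35, 2) = 1225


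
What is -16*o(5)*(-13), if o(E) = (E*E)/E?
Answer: 1040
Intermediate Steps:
o(E) = E (o(E) = E²/E = E)
-16*o(5)*(-13) = -16*5*(-13) = -80*(-13) = 1040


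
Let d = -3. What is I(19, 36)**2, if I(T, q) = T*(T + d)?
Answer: 92416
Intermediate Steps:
I(T, q) = T*(-3 + T) (I(T, q) = T*(T - 3) = T*(-3 + T))
I(19, 36)**2 = (19*(-3 + 19))**2 = (19*16)**2 = 304**2 = 92416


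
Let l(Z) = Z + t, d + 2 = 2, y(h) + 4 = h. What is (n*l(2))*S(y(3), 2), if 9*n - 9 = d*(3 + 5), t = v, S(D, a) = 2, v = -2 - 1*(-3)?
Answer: 6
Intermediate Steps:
v = 1 (v = -2 + 3 = 1)
y(h) = -4 + h
d = 0 (d = -2 + 2 = 0)
t = 1
l(Z) = 1 + Z (l(Z) = Z + 1 = 1 + Z)
n = 1 (n = 1 + (0*(3 + 5))/9 = 1 + (0*8)/9 = 1 + (⅑)*0 = 1 + 0 = 1)
(n*l(2))*S(y(3), 2) = (1*(1 + 2))*2 = (1*3)*2 = 3*2 = 6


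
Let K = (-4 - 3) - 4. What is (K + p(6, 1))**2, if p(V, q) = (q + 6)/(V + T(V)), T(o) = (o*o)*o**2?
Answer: 4182025/34596 ≈ 120.88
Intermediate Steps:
T(o) = o**4 (T(o) = o**2*o**2 = o**4)
p(V, q) = (6 + q)/(V + V**4) (p(V, q) = (q + 6)/(V + V**4) = (6 + q)/(V + V**4))
K = -11 (K = -7 - 4 = -11)
(K + p(6, 1))**2 = (-11 + (6 + 1)/(6 + 6**4))**2 = (-11 + 7/(6 + 1296))**2 = (-11 + 7/1302)**2 = (-11 + (1/1302)*7)**2 = (-11 + 1/186)**2 = (-2045/186)**2 = 4182025/34596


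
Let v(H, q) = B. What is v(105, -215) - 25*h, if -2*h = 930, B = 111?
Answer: 11736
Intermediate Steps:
v(H, q) = 111
h = -465 (h = -½*930 = -465)
v(105, -215) - 25*h = 111 - 25*(-465) = 111 - 1*(-11625) = 111 + 11625 = 11736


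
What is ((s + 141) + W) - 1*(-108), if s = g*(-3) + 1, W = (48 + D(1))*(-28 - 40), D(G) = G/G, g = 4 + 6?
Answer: -3112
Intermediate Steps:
g = 10
D(G) = 1
W = -3332 (W = (48 + 1)*(-28 - 40) = 49*(-68) = -3332)
s = -29 (s = 10*(-3) + 1 = -30 + 1 = -29)
((s + 141) + W) - 1*(-108) = ((-29 + 141) - 3332) - 1*(-108) = (112 - 3332) + 108 = -3220 + 108 = -3112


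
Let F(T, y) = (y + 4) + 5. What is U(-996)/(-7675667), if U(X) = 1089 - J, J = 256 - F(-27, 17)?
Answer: -859/7675667 ≈ -0.00011191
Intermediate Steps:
F(T, y) = 9 + y (F(T, y) = (4 + y) + 5 = 9 + y)
J = 230 (J = 256 - (9 + 17) = 256 - 1*26 = 256 - 26 = 230)
U(X) = 859 (U(X) = 1089 - 1*230 = 1089 - 230 = 859)
U(-996)/(-7675667) = 859/(-7675667) = 859*(-1/7675667) = -859/7675667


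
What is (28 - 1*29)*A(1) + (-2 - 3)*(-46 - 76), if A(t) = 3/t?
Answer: 607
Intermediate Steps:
(28 - 1*29)*A(1) + (-2 - 3)*(-46 - 76) = (28 - 1*29)*(3/1) + (-2 - 3)*(-46 - 76) = (28 - 29)*(3*1) - 5*(-122) = -1*3 + 610 = -3 + 610 = 607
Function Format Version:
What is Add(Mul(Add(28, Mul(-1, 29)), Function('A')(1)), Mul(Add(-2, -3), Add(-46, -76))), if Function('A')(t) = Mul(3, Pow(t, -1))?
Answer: 607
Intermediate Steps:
Add(Mul(Add(28, Mul(-1, 29)), Function('A')(1)), Mul(Add(-2, -3), Add(-46, -76))) = Add(Mul(Add(28, Mul(-1, 29)), Mul(3, Pow(1, -1))), Mul(Add(-2, -3), Add(-46, -76))) = Add(Mul(Add(28, -29), Mul(3, 1)), Mul(-5, -122)) = Add(Mul(-1, 3), 610) = Add(-3, 610) = 607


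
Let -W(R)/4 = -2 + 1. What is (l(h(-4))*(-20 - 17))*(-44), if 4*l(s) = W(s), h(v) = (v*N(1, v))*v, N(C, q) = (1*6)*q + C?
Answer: 1628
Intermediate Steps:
N(C, q) = C + 6*q (N(C, q) = 6*q + C = C + 6*q)
W(R) = 4 (W(R) = -4*(-2 + 1) = -4*(-1) = 4)
h(v) = v²*(1 + 6*v) (h(v) = (v*(1 + 6*v))*v = v²*(1 + 6*v))
l(s) = 1 (l(s) = (¼)*4 = 1)
(l(h(-4))*(-20 - 17))*(-44) = (1*(-20 - 17))*(-44) = (1*(-37))*(-44) = -37*(-44) = 1628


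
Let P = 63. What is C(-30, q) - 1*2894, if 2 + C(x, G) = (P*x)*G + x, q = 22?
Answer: -44506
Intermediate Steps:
C(x, G) = -2 + x + 63*G*x (C(x, G) = -2 + ((63*x)*G + x) = -2 + (63*G*x + x) = -2 + (x + 63*G*x) = -2 + x + 63*G*x)
C(-30, q) - 1*2894 = (-2 - 30 + 63*22*(-30)) - 1*2894 = (-2 - 30 - 41580) - 2894 = -41612 - 2894 = -44506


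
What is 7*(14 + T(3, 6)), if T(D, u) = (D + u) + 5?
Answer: 196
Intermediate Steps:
T(D, u) = 5 + D + u
7*(14 + T(3, 6)) = 7*(14 + (5 + 3 + 6)) = 7*(14 + 14) = 7*28 = 196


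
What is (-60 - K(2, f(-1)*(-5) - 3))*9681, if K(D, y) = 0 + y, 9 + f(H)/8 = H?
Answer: -4424217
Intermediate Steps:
f(H) = -72 + 8*H
K(D, y) = y
(-60 - K(2, f(-1)*(-5) - 3))*9681 = (-60 - ((-72 + 8*(-1))*(-5) - 3))*9681 = (-60 - ((-72 - 8)*(-5) - 3))*9681 = (-60 - (-80*(-5) - 3))*9681 = (-60 - (400 - 3))*9681 = (-60 - 1*397)*9681 = (-60 - 397)*9681 = -457*9681 = -4424217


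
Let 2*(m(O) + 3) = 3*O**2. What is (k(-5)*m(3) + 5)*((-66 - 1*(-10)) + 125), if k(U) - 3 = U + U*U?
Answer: 34017/2 ≈ 17009.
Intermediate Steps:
k(U) = 3 + U + U**2 (k(U) = 3 + (U + U*U) = 3 + (U + U**2) = 3 + U + U**2)
m(O) = -3 + 3*O**2/2 (m(O) = -3 + (3*O**2)/2 = -3 + 3*O**2/2)
(k(-5)*m(3) + 5)*((-66 - 1*(-10)) + 125) = ((3 - 5 + (-5)**2)*(-3 + (3/2)*3**2) + 5)*((-66 - 1*(-10)) + 125) = ((3 - 5 + 25)*(-3 + (3/2)*9) + 5)*((-66 + 10) + 125) = (23*(-3 + 27/2) + 5)*(-56 + 125) = (23*(21/2) + 5)*69 = (483/2 + 5)*69 = (493/2)*69 = 34017/2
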